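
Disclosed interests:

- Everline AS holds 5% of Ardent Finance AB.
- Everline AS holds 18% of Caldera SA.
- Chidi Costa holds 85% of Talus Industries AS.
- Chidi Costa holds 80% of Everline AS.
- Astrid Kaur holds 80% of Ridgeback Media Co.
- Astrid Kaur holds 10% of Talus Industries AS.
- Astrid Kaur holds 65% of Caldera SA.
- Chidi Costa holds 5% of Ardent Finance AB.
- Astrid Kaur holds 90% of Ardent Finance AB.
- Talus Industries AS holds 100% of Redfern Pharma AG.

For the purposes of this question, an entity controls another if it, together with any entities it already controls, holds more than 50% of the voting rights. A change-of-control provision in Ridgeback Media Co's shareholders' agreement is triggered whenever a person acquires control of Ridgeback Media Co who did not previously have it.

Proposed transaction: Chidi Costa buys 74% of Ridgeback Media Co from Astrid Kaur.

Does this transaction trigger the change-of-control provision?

Yes

The purchase adds only to Chidi's holdings (Astrid's stake shrinks), so Chidi is the only person who could newly come to control Ridgeback.
Chidi holds 85% of Talus, so Chidi controls Talus.
Talus holds 100% of Redfern, so Chidi controls Redfern.
Chidi holds 80% of Everline, so Chidi controls Everline.
Neither Chidi nor any entity Chidi controls holds any voting interest in Ridgeback.
So before the transaction, Chidi does not control Ridgeback.
After the purchase, Chidi holds 74% of Ridgeback directly, and Astrid's stake falls to 6%.
Chidi holds 74% of Ridgeback, so Chidi controls Ridgeback.
Chidi did not control Ridgeback before and does after, so the clause is triggered.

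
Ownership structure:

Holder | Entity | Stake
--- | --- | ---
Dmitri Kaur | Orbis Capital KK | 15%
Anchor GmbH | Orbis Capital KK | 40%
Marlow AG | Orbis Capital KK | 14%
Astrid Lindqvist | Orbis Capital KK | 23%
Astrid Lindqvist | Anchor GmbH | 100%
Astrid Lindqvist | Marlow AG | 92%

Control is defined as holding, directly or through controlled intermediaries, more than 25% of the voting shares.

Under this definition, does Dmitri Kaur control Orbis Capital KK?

Dmitri's largest direct stake is 15% in Orbis, which does not meet the threshold, so Dmitri controls no company.
In Orbis, Dmitri's side holds only 15%, not > 25%.
So Dmitri does not control Orbis.

No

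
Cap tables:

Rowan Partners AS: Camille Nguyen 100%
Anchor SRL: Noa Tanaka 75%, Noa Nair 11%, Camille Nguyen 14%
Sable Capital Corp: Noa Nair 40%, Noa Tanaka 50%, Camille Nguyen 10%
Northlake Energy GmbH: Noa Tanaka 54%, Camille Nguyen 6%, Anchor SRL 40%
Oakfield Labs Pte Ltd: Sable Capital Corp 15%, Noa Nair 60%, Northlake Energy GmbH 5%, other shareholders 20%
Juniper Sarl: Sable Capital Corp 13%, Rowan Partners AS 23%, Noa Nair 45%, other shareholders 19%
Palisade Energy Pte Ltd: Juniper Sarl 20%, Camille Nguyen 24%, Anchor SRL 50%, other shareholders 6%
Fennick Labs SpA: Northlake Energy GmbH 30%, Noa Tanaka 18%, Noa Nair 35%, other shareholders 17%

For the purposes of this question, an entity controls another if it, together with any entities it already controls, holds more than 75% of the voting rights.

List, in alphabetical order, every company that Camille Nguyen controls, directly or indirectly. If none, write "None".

Camille holds 100% of Rowan, so Camille controls Rowan.
No other company's threshold is met.

Rowan Partners AS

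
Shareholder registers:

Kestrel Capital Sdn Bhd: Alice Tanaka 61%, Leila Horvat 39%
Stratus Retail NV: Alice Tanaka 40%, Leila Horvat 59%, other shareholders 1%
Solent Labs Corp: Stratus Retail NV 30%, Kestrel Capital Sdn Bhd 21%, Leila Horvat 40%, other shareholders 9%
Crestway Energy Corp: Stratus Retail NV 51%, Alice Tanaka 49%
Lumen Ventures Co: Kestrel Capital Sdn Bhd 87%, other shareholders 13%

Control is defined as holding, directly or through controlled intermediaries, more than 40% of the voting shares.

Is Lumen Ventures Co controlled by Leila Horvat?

Leila holds 59% of Stratus, so Leila controls Stratus.
Stratus and Leila together hold 30% + 40% = 70% of Solent, so Leila controls Solent.
Stratus holds 51% of Crestway, so Leila controls Crestway.
Neither Leila nor any entity Leila controls holds any voting interest in Lumen.
So Leila does not control Lumen.

No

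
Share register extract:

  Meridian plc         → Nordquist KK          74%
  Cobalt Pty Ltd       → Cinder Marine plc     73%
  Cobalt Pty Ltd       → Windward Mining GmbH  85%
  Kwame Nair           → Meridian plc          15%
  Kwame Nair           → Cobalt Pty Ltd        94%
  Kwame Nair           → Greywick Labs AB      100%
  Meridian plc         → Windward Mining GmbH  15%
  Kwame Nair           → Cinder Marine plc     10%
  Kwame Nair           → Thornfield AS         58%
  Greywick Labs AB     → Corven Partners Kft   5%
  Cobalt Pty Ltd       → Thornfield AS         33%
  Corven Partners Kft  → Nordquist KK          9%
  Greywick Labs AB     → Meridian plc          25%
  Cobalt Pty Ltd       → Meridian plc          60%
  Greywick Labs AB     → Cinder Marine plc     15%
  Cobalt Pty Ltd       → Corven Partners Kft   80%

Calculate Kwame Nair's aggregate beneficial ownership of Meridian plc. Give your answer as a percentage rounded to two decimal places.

96.40%

Kwame reaches Meridian along 3 paths.
Direct stake: 15% = 15%.
Via Cobalt: 94% × 60% = 56.4%.
Via Greywick: 100% × 25% = 25%.
Total: 15% + 56.4% + 25% = 96.4%.
Rounded: 96.40%.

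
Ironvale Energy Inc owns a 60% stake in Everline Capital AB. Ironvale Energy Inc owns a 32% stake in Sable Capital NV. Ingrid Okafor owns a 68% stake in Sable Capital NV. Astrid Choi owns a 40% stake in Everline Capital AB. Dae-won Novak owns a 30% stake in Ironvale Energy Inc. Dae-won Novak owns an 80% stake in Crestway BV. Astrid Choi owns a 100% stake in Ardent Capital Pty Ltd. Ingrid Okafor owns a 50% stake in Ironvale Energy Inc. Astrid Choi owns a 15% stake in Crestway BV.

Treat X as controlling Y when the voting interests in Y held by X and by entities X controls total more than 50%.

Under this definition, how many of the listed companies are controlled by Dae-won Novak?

Dae-won holds 80% of Crestway, so Dae-won controls Crestway.
No other company's threshold is met.
Dae-won controls 1 company.

1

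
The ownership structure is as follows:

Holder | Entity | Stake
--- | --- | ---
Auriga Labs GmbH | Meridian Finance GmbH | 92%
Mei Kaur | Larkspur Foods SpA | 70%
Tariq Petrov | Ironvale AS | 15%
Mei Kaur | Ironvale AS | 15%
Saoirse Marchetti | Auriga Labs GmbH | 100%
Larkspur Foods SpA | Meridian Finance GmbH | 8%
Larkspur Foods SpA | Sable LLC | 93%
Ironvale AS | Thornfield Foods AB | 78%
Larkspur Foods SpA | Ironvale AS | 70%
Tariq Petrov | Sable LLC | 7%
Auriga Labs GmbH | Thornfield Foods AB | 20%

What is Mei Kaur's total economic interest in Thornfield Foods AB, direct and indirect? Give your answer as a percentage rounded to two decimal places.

49.92%

Mei reaches Thornfield along 2 paths.
Via Ironvale: 15% × 78% = 11.7%.
Via Larkspur → Ironvale: 70% × 70% × 78% = 38.22%.
Total: 11.7% + 38.22% = 49.92%.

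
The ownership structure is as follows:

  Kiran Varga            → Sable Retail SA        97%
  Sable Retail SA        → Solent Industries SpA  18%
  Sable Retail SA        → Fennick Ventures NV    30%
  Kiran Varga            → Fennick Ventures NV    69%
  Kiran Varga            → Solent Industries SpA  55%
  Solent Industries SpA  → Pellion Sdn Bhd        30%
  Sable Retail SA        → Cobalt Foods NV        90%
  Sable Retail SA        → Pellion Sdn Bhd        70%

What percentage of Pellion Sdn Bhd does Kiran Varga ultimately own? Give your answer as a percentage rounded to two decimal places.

Kiran reaches Pellion along 3 paths.
Via Solent: 55% × 30% = 16.5%.
Via Sable → Solent: 97% × 18% × 30% = 5.238%.
Via Sable: 97% × 70% = 67.9%.
Total: 16.5% + 5.238% + 67.9% = 89.638%.
Rounded: 89.64%.

89.64%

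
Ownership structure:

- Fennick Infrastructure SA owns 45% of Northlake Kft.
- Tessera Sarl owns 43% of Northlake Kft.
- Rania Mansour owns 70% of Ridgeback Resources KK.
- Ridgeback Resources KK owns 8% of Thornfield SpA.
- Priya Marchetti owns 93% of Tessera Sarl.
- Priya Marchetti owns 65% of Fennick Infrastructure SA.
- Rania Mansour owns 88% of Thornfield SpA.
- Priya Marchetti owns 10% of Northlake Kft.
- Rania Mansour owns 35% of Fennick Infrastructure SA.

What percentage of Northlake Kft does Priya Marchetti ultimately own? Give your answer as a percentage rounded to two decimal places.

Priya reaches Northlake along 3 paths.
Via Tessera: 93% × 43% = 39.99%.
Via Fennick: 65% × 45% = 29.25%.
Direct stake: 10% = 10%.
Total: 39.99% + 29.25% + 10% = 79.24%.

79.24%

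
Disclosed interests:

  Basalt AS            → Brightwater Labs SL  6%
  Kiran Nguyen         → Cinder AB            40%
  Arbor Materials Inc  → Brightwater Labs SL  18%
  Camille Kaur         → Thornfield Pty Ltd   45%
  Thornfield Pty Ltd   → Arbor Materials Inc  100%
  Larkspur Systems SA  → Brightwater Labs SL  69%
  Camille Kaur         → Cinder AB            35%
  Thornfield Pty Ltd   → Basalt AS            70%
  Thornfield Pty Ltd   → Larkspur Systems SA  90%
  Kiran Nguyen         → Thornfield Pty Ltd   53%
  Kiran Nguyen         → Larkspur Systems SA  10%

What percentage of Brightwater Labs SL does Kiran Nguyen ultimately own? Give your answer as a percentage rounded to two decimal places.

51.58%

Kiran reaches Brightwater along 4 paths.
Via Larkspur: 10% × 69% = 6.9%.
Via Thornfield → Larkspur: 53% × 90% × 69% = 32.913%.
Via Thornfield → Basalt: 53% × 70% × 6% = 2.226%.
Via Thornfield → Arbor: 53% × 100% × 18% = 9.54%.
Total: 6.9% + 32.913% + 2.226% + 9.54% = 51.579%.
Rounded: 51.58%.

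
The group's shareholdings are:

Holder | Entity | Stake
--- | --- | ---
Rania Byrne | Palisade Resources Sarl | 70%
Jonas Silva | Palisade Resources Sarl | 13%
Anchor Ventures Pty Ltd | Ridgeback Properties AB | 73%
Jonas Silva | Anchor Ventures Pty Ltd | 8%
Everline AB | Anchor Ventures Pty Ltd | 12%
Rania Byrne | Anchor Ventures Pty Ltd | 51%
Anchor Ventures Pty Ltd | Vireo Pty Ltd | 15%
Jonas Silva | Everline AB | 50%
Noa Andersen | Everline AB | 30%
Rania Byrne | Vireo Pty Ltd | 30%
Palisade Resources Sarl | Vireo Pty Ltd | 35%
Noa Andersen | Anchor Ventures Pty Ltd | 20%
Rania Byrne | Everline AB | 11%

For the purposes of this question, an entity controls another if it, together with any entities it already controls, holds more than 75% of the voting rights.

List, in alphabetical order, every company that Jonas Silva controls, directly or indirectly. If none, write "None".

None

Jonas's largest direct stake is 50% in Everline, which does not meet the threshold.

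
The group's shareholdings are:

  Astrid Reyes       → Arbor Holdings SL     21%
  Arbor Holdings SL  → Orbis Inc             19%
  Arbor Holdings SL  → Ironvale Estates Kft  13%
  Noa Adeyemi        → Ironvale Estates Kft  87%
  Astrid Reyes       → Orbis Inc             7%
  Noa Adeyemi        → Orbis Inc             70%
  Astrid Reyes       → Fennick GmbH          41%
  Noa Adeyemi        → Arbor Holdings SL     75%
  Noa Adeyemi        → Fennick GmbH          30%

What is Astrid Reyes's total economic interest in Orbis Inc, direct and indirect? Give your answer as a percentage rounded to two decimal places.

Astrid reaches Orbis along 2 paths.
Direct stake: 7% = 7%.
Via Arbor: 21% × 19% = 3.99%.
Total: 7% + 3.99% = 10.99%.

10.99%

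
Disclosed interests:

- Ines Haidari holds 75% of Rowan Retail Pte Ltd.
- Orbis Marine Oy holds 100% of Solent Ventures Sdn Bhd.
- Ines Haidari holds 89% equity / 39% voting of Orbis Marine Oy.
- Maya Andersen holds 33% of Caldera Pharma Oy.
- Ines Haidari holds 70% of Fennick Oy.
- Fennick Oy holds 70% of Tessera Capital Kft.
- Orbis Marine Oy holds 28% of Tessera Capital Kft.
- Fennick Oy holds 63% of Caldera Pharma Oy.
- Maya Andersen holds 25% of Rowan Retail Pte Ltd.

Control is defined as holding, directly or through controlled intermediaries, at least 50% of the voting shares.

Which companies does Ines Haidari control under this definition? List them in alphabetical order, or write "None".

Ines holds 70% of Fennick, so Ines controls Fennick.
Fennick holds 70% of Tessera, so Ines controls Tessera.
Ines holds 75% of Rowan, so Ines controls Rowan.
Fennick holds 63% of Caldera, so Ines controls Caldera.
No other company's threshold is met.

Caldera Pharma Oy, Fennick Oy, Rowan Retail Pte Ltd, Tessera Capital Kft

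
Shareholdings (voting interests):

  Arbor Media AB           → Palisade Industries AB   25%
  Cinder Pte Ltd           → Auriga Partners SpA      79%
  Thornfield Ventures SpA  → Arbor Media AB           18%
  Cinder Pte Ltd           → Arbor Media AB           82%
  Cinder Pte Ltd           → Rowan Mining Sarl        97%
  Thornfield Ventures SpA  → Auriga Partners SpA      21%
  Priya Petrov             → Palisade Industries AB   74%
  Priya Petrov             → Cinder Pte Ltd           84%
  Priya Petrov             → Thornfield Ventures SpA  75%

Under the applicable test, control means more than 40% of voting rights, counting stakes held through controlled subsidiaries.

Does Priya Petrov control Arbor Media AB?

Priya holds 84% of Cinder, so Priya controls Cinder.
Priya holds 75% of Thornfield, so Priya controls Thornfield.
Cinder and Thornfield together hold 82% + 18% = 100% of Arbor, so Priya controls Arbor.

Yes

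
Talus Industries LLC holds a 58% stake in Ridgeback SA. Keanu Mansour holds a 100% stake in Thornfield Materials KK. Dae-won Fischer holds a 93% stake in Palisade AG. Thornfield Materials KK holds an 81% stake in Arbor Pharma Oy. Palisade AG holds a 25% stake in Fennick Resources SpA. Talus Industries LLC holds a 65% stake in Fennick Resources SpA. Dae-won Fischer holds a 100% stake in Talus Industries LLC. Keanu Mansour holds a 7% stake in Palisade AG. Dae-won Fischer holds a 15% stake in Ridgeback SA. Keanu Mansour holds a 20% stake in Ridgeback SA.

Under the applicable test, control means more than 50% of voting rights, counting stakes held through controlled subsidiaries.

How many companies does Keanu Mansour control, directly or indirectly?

2

Keanu holds 100% of Thornfield, so Keanu controls Thornfield.
Thornfield holds 81% of Arbor, so Keanu controls Arbor.
No other company's threshold is met.
Keanu controls 2 companies.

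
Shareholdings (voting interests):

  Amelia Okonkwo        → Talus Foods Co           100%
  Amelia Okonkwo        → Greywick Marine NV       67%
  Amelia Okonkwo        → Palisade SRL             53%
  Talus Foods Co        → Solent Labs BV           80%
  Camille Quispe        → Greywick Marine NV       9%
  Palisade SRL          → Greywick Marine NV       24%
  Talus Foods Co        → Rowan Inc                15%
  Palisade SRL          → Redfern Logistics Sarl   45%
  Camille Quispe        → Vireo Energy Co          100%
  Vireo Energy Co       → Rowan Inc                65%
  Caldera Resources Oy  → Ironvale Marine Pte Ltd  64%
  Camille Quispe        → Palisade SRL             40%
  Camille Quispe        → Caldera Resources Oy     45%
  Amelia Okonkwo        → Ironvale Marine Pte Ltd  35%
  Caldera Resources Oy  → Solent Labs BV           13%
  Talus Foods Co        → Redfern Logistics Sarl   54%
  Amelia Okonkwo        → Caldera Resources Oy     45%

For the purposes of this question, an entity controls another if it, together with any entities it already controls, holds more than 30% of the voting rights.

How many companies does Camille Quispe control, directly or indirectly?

Camille holds 40% of Palisade, so Camille controls Palisade.
Camille holds 45% of Caldera, so Camille controls Caldera.
Camille holds 100% of Vireo, so Camille controls Vireo.
Camille and Palisade together hold 9% + 24% = 33% of Greywick, so Camille controls Greywick.
Palisade holds 45% of Redfern, so Camille controls Redfern.
Caldera holds 64% of Ironvale, so Camille controls Ironvale.
Vireo holds 65% of Rowan, so Camille controls Rowan.
No other company's threshold is met.
Camille controls 7 companies.

7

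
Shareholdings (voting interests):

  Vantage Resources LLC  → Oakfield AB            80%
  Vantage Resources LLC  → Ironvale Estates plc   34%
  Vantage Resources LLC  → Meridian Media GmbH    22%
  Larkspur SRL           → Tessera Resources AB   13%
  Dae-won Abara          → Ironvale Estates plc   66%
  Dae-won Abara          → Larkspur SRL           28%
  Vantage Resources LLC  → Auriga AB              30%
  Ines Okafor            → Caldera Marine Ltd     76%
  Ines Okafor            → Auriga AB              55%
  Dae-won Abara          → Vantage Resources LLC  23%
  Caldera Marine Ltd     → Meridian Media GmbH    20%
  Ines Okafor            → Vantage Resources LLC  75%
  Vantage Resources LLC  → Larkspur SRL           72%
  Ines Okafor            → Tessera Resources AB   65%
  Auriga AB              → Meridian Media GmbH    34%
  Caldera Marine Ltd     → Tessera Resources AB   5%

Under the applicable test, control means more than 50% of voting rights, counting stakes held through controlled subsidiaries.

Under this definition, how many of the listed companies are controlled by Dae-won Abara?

Dae-won holds 66% of Ironvale, so Dae-won controls Ironvale.
No other company's threshold is met.
Dae-won controls 1 company.

1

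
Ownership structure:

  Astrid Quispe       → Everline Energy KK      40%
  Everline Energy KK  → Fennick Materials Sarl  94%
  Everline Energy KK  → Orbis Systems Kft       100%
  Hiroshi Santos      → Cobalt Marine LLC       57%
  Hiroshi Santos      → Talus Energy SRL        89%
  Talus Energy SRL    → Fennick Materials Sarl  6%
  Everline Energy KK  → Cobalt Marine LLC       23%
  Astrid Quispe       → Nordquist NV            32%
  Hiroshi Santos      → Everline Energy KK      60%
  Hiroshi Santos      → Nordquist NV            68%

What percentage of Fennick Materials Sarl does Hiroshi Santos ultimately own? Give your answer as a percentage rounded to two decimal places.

Hiroshi reaches Fennick along 2 paths.
Via Everline: 60% × 94% = 56.4%.
Via Talus: 89% × 6% = 5.34%.
Total: 56.4% + 5.34% = 61.74%.

61.74%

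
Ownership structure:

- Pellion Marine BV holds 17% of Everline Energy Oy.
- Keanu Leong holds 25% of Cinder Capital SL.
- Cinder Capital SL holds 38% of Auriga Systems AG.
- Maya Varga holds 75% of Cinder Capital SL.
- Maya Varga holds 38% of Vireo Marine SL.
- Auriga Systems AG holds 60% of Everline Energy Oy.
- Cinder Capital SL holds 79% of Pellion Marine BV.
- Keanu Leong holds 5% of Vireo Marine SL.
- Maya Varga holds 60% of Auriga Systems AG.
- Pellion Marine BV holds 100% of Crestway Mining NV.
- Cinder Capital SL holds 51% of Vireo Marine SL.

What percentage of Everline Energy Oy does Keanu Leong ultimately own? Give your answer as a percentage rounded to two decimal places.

9.06%

Keanu reaches Everline along 2 paths.
Via Cinder → Auriga: 25% × 38% × 60% = 5.7%.
Via Cinder → Pellion: 25% × 79% × 17% = 3.3575%.
Total: 5.7% + 3.3575% = 9.0575%.
Rounded: 9.06%.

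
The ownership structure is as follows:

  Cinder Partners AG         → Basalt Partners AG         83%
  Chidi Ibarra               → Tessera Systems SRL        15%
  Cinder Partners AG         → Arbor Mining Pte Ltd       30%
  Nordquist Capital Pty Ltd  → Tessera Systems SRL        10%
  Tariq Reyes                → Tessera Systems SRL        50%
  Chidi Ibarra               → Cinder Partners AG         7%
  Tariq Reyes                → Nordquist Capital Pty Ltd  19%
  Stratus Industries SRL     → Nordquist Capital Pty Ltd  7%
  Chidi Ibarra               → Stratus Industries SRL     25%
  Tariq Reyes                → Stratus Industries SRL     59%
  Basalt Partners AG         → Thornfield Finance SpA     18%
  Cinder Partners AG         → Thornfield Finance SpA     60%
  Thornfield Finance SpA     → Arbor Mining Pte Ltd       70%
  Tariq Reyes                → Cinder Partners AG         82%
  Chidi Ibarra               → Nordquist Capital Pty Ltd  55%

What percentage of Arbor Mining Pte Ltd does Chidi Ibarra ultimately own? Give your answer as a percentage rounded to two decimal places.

5.77%

Chidi reaches Arbor along 3 paths.
Via Cinder → Basalt → Thornfield: 7% × 83% × 18% × 70% = 0.73206%.
Via Cinder → Thornfield: 7% × 60% × 70% = 2.94%.
Via Cinder: 7% × 30% = 2.1%.
Total: 0.73206% + 2.94% + 2.1% = 5.77206%.
Rounded: 5.77%.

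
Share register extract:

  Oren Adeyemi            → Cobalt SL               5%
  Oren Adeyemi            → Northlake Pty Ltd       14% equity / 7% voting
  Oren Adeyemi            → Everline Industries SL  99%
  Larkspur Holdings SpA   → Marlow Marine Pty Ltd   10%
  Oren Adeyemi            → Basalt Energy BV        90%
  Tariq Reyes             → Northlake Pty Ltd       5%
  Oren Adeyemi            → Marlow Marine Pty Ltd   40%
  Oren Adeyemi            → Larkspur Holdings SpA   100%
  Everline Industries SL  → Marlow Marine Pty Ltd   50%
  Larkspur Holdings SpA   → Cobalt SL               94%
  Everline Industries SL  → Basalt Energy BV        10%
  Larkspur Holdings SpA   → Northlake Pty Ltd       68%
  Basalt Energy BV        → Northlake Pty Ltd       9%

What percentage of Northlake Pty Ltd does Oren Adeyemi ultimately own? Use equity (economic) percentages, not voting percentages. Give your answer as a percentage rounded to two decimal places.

90.99%

Oren reaches Northlake along 4 paths.
Via Everline → Basalt: 99% × 10% × 9% = 0.891%.
Via Basalt: 90% × 9% = 8.1%.
Via Larkspur: 100% × 68% = 68%.
Direct stake: 14% = 14%.
Total: 0.891% + 8.1% + 68% + 14% = 90.991%.
Rounded: 90.99%.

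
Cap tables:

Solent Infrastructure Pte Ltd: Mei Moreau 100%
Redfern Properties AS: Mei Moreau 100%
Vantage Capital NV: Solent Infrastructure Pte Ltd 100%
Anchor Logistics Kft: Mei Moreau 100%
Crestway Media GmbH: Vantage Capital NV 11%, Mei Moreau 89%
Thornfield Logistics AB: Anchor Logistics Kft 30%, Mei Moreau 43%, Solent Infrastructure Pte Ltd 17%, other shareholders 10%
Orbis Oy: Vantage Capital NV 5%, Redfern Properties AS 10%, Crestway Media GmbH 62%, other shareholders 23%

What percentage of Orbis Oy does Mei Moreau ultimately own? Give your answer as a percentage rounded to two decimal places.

Mei reaches Orbis along 4 paths.
Via Solent → Vantage: 100% × 100% × 5% = 5%.
Via Redfern: 100% × 10% = 10%.
Via Solent → Vantage → Crestway: 100% × 100% × 11% × 62% = 6.82%.
Via Crestway: 89% × 62% = 55.18%.
Total: 5% + 10% + 6.82% + 55.18% = 77%.
Rounded: 77.00%.

77.00%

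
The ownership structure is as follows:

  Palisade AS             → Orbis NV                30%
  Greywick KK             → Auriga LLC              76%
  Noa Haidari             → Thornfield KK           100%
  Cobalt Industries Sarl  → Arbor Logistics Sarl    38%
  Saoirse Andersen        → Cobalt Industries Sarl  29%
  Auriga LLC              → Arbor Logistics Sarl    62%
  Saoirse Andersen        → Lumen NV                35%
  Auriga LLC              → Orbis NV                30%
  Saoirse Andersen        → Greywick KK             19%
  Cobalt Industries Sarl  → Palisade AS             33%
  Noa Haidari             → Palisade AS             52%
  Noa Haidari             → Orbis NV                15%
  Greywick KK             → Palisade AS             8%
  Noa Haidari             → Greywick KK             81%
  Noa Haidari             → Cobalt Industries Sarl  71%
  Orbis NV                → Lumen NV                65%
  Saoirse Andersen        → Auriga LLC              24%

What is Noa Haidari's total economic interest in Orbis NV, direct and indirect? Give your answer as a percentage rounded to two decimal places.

Noa reaches Orbis along 5 paths.
Via Greywick → Auriga: 81% × 76% × 30% = 18.468%.
Direct stake: 15% = 15%.
Via Palisade: 52% × 30% = 15.6%.
Via Cobalt → Palisade: 71% × 33% × 30% = 7.029%.
Via Greywick → Palisade: 81% × 8% × 30% = 1.944%.
Total: 18.468% + 15% + 15.6% + 7.029% + 1.944% = 58.041%.
Rounded: 58.04%.

58.04%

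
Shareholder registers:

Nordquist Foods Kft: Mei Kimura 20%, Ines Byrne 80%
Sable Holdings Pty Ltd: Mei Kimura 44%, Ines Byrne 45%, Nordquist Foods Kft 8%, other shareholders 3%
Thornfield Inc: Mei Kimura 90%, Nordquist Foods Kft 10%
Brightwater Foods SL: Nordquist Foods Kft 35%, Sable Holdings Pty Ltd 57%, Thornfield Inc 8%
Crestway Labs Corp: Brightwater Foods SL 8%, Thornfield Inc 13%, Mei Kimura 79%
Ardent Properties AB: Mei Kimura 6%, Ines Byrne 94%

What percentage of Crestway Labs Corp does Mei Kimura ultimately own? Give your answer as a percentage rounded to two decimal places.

Mei reaches Crestway along 8 paths.
Via Nordquist → Brightwater: 20% × 35% × 8% = 0.56%.
Via Sable → Brightwater: 44% × 57% × 8% = 2.0064%.
Via Nordquist → Sable → Brightwater: 20% × 8% × 57% × 8% = 0.07296%.
Via Thornfield → Brightwater: 90% × 8% × 8% = 0.576%.
Via Nordquist → Thornfield → Brightwater: 20% × 10% × 8% × 8% = 0.0128%.
Via Thornfield: 90% × 13% = 11.7%.
Via Nordquist → Thornfield: 20% × 10% × 13% = 0.26%.
Direct stake: 79% = 79%.
Total: 0.56% + 2.0064% + 0.07296% + 0.576% + 0.0128% + 11.7% + 0.26% + 79% = 94.18816%.
Rounded: 94.19%.

94.19%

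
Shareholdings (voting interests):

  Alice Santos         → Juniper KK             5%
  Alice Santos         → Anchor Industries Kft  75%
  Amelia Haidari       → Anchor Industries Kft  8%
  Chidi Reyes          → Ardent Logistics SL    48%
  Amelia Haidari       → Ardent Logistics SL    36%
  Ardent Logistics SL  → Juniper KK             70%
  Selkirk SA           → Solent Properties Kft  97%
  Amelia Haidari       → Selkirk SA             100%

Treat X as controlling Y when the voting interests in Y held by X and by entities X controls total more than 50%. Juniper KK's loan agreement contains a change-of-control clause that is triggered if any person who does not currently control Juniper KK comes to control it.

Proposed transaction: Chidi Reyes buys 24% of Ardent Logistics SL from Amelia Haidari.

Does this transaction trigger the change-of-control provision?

The purchase adds only to Chidi's holdings (Amelia's stake shrinks), so Chidi is the only person who could newly come to control Juniper.
Chidi's largest direct stake is 48% in Ardent, which does not meet the threshold, so Chidi controls no company.
Neither Chidi nor any entity Chidi controls holds any voting interest in Juniper.
So before the transaction, Chidi does not control Juniper.
After the purchase, Chidi's direct stake in Ardent rises to 48% + 24% = 72%, and Amelia's stake falls to 12%.
Chidi holds 72% of Ardent, so Chidi controls Ardent.
Ardent holds 70% of Juniper, so Chidi controls Juniper.
Chidi did not control Juniper before and does after, so the clause is triggered.

Yes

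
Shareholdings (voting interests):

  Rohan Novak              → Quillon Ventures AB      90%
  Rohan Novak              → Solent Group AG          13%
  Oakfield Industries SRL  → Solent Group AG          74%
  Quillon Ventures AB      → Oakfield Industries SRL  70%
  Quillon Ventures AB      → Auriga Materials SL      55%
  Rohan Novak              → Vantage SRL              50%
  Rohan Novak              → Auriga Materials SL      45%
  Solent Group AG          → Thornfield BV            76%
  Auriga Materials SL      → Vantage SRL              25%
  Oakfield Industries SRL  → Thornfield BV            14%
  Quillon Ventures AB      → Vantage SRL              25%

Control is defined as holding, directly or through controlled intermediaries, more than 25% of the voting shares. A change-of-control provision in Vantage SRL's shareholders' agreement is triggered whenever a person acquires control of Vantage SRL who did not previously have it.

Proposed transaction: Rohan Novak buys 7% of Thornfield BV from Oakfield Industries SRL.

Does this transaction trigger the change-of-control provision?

The purchase adds only to Rohan's holdings (Oakfield's stake shrinks), so Rohan is the only person who could newly come to control Vantage.
Rohan holds 90% of Quillon, so Rohan controls Quillon.
Rohan and Quillon together hold 45% + 55% = 100% of Auriga, so Rohan controls Auriga.
Rohan and Auriga and Quillon together hold 50% + 25% + 25% = 100% of Vantage, so Rohan controls Vantage.
So Rohan already controls Vantage before the transaction.
After the purchase, Rohan holds 7% of Thornfield directly, and Oakfield's stake falls to 7%.
Rohan controlled Vantage already, so this is not a new person acquiring control; every other person's position is unchanged or reduced.
No new person acquires control, so the clause is not triggered.

No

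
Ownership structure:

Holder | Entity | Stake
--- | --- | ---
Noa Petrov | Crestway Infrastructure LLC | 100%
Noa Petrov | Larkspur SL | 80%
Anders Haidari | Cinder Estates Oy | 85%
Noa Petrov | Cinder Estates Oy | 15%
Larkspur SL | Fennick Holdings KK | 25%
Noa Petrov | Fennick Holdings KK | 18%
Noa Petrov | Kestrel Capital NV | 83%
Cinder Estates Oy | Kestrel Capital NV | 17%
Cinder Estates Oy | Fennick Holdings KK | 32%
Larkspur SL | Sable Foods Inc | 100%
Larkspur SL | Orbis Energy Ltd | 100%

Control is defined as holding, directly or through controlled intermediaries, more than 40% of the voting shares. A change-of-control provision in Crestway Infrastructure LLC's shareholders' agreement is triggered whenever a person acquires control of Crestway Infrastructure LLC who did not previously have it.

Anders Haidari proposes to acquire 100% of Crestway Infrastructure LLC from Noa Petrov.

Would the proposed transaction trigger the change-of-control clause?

The purchase adds only to Anders's holdings (Noa's stake shrinks), so Anders is the only person who could newly come to control Crestway.
Anders holds 85% of Cinder, so Anders controls Cinder.
Neither Anders nor any entity Anders controls holds any voting interest in Crestway.
So before the transaction, Anders does not control Crestway.
After the purchase, Anders holds 100% of Crestway directly, and Noa's stake falls to 0%.
Anders holds 100% of Crestway, so Anders controls Crestway.
Anders did not control Crestway before and does after, so the clause is triggered.

Yes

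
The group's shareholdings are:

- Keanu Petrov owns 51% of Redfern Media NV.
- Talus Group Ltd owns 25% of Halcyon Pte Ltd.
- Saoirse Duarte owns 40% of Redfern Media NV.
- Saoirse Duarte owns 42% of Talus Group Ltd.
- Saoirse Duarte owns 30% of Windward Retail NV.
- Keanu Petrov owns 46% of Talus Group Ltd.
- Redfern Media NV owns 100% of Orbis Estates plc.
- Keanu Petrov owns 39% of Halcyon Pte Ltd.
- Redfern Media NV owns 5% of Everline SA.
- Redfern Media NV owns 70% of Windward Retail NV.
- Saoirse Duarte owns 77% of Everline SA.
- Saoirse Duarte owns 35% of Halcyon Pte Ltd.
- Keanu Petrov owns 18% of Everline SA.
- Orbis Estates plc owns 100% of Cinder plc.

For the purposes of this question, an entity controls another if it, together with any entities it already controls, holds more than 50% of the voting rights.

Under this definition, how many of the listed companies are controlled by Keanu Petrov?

4

Keanu holds 51% of Redfern, so Keanu controls Redfern.
Redfern holds 100% of Orbis, so Keanu controls Orbis.
Redfern holds 70% of Windward, so Keanu controls Windward.
Orbis holds 100% of Cinder, so Keanu controls Cinder.
No other company's threshold is met.
Keanu controls 4 companies.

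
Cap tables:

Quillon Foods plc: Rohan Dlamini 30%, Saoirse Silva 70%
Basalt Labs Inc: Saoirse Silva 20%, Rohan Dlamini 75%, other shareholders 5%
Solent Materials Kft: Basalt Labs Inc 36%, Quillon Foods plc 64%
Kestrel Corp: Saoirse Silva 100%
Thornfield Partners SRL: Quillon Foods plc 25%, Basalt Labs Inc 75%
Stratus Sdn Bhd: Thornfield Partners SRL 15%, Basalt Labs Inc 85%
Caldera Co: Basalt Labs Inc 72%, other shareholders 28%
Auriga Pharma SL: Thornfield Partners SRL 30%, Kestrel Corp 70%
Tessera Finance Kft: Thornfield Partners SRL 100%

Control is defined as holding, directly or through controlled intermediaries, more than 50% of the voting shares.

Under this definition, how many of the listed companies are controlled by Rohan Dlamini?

Rohan holds 75% of Basalt, so Rohan controls Basalt.
Basalt holds 75% of Thornfield, so Rohan controls Thornfield.
Thornfield and Basalt together hold 15% + 85% = 100% of Stratus, so Rohan controls Stratus.
Basalt holds 72% of Caldera, so Rohan controls Caldera.
Thornfield holds 100% of Tessera, so Rohan controls Tessera.
No other company's threshold is met.
Rohan controls 5 companies.

5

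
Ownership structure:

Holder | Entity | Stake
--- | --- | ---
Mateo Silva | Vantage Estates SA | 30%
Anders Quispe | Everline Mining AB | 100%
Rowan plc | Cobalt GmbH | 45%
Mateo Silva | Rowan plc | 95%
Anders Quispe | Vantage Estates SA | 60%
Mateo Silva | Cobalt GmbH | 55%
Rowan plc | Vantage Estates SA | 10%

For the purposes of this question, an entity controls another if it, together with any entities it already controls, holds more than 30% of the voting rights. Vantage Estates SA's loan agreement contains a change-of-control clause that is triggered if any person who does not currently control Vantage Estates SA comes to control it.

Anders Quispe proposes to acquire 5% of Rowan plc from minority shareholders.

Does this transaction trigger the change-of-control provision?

The purchase changes only Anders's holdings, so Anders is the only person who could newly come to control Vantage.
Anders holds 60% of Vantage, so Anders controls Vantage.
So Anders already controls Vantage before the transaction.
After the purchase, Anders holds 5% of Rowan directly.
Anders controlled Vantage already, so this is not a new person acquiring control; every other person's position is unchanged or reduced.
No new person acquires control, so the clause is not triggered.

No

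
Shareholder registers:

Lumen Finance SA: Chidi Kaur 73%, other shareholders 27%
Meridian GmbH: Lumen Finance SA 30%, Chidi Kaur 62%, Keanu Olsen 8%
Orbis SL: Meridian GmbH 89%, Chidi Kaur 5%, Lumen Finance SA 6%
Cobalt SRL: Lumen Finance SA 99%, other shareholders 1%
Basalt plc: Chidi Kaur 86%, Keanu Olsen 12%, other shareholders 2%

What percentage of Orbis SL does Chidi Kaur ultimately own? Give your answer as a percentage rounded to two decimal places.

Chidi reaches Orbis along 4 paths.
Via Lumen → Meridian: 73% × 30% × 89% = 19.491%.
Via Meridian: 62% × 89% = 55.18%.
Direct stake: 5% = 5%.
Via Lumen: 73% × 6% = 4.38%.
Total: 19.491% + 55.18% + 5% + 4.38% = 84.051%.
Rounded: 84.05%.

84.05%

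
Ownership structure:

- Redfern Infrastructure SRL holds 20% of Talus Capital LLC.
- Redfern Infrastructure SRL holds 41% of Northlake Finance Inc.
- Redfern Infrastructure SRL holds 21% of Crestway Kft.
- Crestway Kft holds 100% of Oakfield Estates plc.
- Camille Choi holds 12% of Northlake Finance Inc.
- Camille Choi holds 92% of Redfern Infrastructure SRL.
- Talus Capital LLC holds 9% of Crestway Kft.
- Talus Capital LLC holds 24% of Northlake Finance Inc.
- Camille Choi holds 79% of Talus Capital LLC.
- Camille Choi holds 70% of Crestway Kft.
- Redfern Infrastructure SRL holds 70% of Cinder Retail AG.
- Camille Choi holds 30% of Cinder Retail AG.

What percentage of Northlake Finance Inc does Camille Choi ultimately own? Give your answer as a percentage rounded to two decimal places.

73.10%

Camille reaches Northlake along 4 paths.
Via Redfern: 92% × 41% = 37.72%.
Direct stake: 12% = 12%.
Via Talus: 79% × 24% = 18.96%.
Via Redfern → Talus: 92% × 20% × 24% = 4.416%.
Total: 37.72% + 12% + 18.96% + 4.416% = 73.096%.
Rounded: 73.10%.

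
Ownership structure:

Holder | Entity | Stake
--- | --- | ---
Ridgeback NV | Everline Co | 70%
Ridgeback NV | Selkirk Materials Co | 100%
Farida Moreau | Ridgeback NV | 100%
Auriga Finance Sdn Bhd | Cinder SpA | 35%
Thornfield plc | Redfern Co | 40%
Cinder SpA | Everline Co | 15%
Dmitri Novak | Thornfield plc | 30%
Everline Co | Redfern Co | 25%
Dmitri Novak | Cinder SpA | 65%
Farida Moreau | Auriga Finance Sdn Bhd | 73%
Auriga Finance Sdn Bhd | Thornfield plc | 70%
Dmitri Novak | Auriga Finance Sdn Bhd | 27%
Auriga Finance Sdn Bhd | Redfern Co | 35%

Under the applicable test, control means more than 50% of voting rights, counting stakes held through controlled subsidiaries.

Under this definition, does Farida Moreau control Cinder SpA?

No

Farida holds 100% of Ridgeback, so Farida controls Ridgeback.
Farida holds 73% of Auriga, so Farida controls Auriga.
Auriga holds 70% of Thornfield, so Farida controls Thornfield.
Ridgeback holds 70% of Everline, so Farida controls Everline.
Thornfield and Auriga and Everline together hold 40% + 35% + 25% = 100% of Redfern, so Farida controls Redfern.
Ridgeback holds 100% of Selkirk, so Farida controls Selkirk.
In Cinder, Farida's side holds only 35%, not > 50%.
So Farida does not control Cinder.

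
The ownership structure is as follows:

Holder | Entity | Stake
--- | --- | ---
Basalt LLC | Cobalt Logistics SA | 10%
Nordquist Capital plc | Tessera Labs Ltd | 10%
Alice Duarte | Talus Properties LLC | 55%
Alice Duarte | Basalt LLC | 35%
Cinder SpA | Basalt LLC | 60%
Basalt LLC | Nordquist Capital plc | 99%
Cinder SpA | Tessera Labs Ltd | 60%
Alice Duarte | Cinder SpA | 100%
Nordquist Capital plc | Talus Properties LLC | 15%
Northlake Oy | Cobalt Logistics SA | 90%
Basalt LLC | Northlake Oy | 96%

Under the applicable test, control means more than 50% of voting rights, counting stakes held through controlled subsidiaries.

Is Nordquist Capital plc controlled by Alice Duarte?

Yes

Alice holds 100% of Cinder, so Alice controls Cinder.
Alice and Cinder together hold 35% + 60% = 95% of Basalt, so Alice controls Basalt.
Basalt holds 99% of Nordquist, so Alice controls Nordquist.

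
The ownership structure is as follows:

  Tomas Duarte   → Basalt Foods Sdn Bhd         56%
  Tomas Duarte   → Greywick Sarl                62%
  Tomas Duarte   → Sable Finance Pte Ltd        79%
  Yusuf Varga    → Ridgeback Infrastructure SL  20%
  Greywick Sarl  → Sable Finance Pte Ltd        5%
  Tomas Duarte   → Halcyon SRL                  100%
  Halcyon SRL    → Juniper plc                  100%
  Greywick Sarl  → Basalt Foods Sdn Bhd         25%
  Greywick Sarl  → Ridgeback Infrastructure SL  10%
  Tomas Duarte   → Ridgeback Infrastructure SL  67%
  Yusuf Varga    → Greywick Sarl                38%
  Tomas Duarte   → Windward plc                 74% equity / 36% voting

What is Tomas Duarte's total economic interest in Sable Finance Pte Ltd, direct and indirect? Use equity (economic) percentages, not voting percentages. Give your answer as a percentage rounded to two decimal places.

82.10%

Tomas reaches Sable along 2 paths.
Direct stake: 79% = 79%.
Via Greywick: 62% × 5% = 3.1%.
Total: 79% + 3.1% = 82.1%.
Rounded: 82.10%.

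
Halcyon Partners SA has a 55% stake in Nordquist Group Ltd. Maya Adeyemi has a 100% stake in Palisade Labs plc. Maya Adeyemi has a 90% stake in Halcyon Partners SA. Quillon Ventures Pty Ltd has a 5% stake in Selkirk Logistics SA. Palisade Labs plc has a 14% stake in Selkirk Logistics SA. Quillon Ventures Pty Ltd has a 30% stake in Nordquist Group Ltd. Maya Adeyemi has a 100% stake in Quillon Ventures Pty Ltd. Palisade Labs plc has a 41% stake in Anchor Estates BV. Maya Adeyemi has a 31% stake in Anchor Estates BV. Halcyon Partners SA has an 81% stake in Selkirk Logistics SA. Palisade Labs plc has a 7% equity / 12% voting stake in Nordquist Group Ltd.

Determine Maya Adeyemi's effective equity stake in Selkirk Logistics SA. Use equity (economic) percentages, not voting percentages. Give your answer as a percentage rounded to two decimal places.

91.90%

Maya reaches Selkirk along 3 paths.
Via Palisade: 100% × 14% = 14%.
Via Quillon: 100% × 5% = 5%.
Via Halcyon: 90% × 81% = 72.9%.
Total: 14% + 5% + 72.9% = 91.9%.
Rounded: 91.90%.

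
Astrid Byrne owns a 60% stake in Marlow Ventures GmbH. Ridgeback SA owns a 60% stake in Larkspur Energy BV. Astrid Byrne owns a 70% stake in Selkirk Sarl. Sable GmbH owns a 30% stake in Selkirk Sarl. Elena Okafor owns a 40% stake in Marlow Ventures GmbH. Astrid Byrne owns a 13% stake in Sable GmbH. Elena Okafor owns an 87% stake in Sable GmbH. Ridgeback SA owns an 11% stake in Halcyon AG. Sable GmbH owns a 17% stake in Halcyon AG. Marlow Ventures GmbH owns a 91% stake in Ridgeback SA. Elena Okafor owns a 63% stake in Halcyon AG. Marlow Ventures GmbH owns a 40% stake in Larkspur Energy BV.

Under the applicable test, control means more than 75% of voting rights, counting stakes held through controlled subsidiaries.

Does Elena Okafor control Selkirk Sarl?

No

Elena holds 87% of Sable, so Elena controls Sable.
Sable and Elena together hold 17% + 63% = 80% of Halcyon, so Elena controls Halcyon.
In Selkirk, Elena's side holds only 30%, not > 75%.
So Elena does not control Selkirk.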